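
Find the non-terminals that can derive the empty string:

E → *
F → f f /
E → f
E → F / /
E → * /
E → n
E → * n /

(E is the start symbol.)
A non-terminal is nullable if it can derive ε (the empty string): either it has an ε-production, or it has a production whose right-hand side consists entirely of nullable non-terminals.

There are no ε-productions, so no non-terminal can derive ε.
No non-terminals are nullable.

Answer: None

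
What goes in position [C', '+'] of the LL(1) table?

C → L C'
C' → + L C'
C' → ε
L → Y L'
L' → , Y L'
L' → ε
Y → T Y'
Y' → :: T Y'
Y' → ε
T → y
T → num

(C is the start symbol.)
C' → + L C'

To find M[C', '+'], we find productions for C' where '+' is in the predict set (PREDICT(N → α) = (FIRST(α) \ {ε}) ∪ (FOLLOW(N) if α ⇒* ε)).

Relevant sets:
  FOLLOW(C') = { $ }

C' → + L C': PREDICT = { '+' }
  '+' is in predict set, so this production goes in M[C', '+']
C' → ε: PREDICT = { $ }

M[C', '+'] = C' → + L C'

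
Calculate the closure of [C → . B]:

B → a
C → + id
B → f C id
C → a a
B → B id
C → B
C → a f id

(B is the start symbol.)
{ [B → . B id], [B → . a], [B → . f C id], [C → . B] }

Start with: [C → . B]
  [C → . B] has the dot before B: add [B → . a], [B → . f C id], [B → . B id]
No further items can be added.

CLOSURE = { [B → . B id], [B → . a], [B → . f C id], [C → . B] }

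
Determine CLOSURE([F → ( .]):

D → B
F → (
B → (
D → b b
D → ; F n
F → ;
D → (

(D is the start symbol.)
{ [F → ( .] }

Start with: [F → ( .]
The dot is at the end, so nothing is added.

CLOSURE = { [F → ( .] }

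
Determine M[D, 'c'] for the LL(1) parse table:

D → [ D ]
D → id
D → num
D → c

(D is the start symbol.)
D → c

To find M[D, 'c'], we find productions for D where 'c' is in the predict set (PREDICT(N → α) = (FIRST(α) \ {ε}) ∪ (FOLLOW(N) if α ⇒* ε)).

D → [ D ]: PREDICT = { '[' }
D → id: PREDICT = { 'id' }
D → num: PREDICT = { 'num' }
D → c: PREDICT = { 'c' }
  'c' is in predict set, so this production goes in M[D, 'c']

M[D, 'c'] = D → c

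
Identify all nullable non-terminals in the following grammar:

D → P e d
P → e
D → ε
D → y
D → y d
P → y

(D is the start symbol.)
{ 'D' }

A non-terminal is nullable if it can derive ε (the empty string): either it has an ε-production, or it has a production whose right-hand side consists entirely of nullable non-terminals.

ε-productions: D → ε
So D is immediately nullable.
No further non-terminal can be added: every production for the remaining non-terminals contains a terminal or a non-nullable non-terminal.
Nullable = { 'D' }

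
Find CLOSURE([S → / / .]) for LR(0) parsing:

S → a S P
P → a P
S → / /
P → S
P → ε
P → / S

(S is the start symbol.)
{ [S → / / .] }

To compute CLOSURE, for each item [A → α.Bβ] where B is a non-terminal, add [B → .γ] for all productions B → γ; repeat for the newly added items until nothing changes.

Start with: [S → / / .]
The dot is at the end, so nothing is added.

CLOSURE = { [S → / / .] }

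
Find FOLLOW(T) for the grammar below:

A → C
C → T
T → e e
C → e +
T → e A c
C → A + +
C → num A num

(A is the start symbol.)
{ $, '+', 'c', 'num' }

To compute FOLLOW(T), find every occurrence of T on a right-hand side N → α T β: add FIRST(β) \ {ε}, and if β is empty or nullable also add FOLLOW(N). Iterate to a fixed point.

In C → T: T is at the end, add FOLLOW(C)

The FOLLOW sets referred to above (computed the same way, to a fixed point):
  FOLLOW(C) = { $, '+', 'c', 'num' }

Taking the union: FOLLOW(T) = { $, '+', 'c', 'num' }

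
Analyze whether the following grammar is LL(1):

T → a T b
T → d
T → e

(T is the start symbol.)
For T:
  PREDICT(T → a T b) = { 'a' }
  PREDICT(T → d) = { 'd' }
  PREDICT(T → e) = { 'e' }

All predict sets are disjoint. The grammar IS LL(1).

Answer: Yes, the grammar is LL(1).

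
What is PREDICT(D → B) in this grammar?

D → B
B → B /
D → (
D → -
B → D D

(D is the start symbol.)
PREDICT(D → B) = (FIRST(RHS) \ {ε}) ∪ (FOLLOW(D) if ε ∈ FIRST(RHS), i.e. RHS ⇒* ε)
FIRST(B) = { '(', '-' }
FIRST(B) = { '(', '-' }
ε ∉ FIRST(B), so FOLLOW(D) is not added.
PREDICT(D → B) = { '(', '-' }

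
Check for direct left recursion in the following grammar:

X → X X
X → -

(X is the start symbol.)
Yes, X is left-recursive

X → X X: LEFT RECURSIVE (starts with X)
X → -: starts with '-'

The grammar has direct left recursion on: X.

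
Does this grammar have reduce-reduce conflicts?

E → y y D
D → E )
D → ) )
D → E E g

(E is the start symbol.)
A reduce-reduce conflict occurs when an LR(0) state has two complete items [A → α .] and [B → β .] — both call for a reduction, and with no lookahead the parser cannot choose between them.

Augment with E' → E and build the canonical LR(0) collection (I0 = CLOSURE({[E' → . E]}), then GOTO on every symbol after a dot until no new states appear). It has 11 states:
  I0: { [E → . y y D], [E' → . E] }  — shift
  I1: { [E' → E .] }  — accept
  I2: { [E → y . y D] }  — shift
  I3: { [D → . ) )], [D → . E )], [D → . E E g], [E → . y y D], [E → y y . D] }  — shift
  I4: { [D → ) . )] }  — shift
  I5: { [E → y y D .] }  — reduce
  I6: { [D → E . )], [D → E . E g], [E → . y y D] }  — shift
  I7: { [D → E ) .] }  — reduce
  I8: { [D → E E . g] }  — shift
  I9: { [D → E E g .] }  — reduce
  I10: { [D → ) ) .] }  — reduce

No state contains more than one complete item.

Answer: No reduce-reduce conflicts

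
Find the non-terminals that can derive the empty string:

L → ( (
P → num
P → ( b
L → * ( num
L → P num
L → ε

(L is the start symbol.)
{ 'L' }

A non-terminal is nullable if it can derive ε (the empty string): either it has an ε-production, or it has a production whose right-hand side consists entirely of nullable non-terminals.

ε-productions: L → ε
So L is immediately nullable.
No further non-terminal can be added: every production for the remaining non-terminals contains a terminal or a non-nullable non-terminal.
Nullable = { 'L' }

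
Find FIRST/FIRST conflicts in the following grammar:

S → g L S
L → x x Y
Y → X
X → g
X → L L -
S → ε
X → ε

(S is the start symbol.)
No FIRST/FIRST conflicts.

A FIRST/FIRST conflict occurs when two productions N → α and N → β for the same non-terminal have FIRST(α) ∩ FIRST(β) ≠ ∅ (with ε ∈ FIRST of a nullable right-hand side, so two nullable alternatives also conflict).

FIRST sets of the non-terminals at (or reachable through a nullable prefix from) the front of some alternative:
  FIRST(L) = { 'x' }

Productions for S:
  S → g L S: FIRST = { 'g' }
  S → ε: FIRST = { ε }
Productions for X:
  X → g: FIRST = { 'g' }
  X → L L -: FIRST = { 'x' }
  X → ε: FIRST = { ε }
L, Y have only one production, so no FIRST/FIRST conflict is possible there.

All alternatives of each non-terminal have pairwise disjoint FIRST sets.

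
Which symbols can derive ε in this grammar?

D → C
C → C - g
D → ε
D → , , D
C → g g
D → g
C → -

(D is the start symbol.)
ε-productions: D → ε
So D is immediately nullable.
No further non-terminal can be added: every production for the remaining non-terminals contains a terminal or a non-nullable non-terminal.
Nullable = { 'D' }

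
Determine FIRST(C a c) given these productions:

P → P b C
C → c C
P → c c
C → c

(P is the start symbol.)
{ 'c' }

FIRST sets of the non-terminals involved (from the grammar, by fixed-point iteration):
  FIRST(C) = { 'c' }

To compute FIRST(C a c), process the symbols left to right:
Symbol C is a non-terminal. Add FIRST(C) \ {ε} = { 'c' }
C is not nullable (ε ∉ FIRST(C)), so stop here.
FIRST(C a c) = { 'c' }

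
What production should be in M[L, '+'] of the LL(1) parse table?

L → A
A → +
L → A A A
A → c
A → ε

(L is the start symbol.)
To find M[L, '+'], we find productions for L where '+' is in the predict set (PREDICT(N → α) = (FIRST(α) \ {ε}) ∪ (FOLLOW(N) if α ⇒* ε)).

Relevant sets:
  FIRST(A) = { '+', 'c', ε }
  FOLLOW(L) = { $ }

L → A: PREDICT = { $, '+', 'c' }
  '+' is in predict set, so this production goes in M[L, '+']
L → A A A: PREDICT = { $, '+', 'c' }
  '+' is in predict set, so this production goes in M[L, '+']

M[L, '+'] = L → A, L → A A A  (a multiply-defined cell — the grammar is not LL(1))

Answer: L → A, L → A A A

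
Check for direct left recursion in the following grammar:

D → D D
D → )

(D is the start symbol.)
Yes, D is left-recursive

D → D D: LEFT RECURSIVE (starts with D)
D → ): starts with ')'

The grammar has direct left recursion on: D.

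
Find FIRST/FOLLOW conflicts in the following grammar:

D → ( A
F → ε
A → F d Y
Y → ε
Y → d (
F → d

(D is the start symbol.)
Yes. F → d with FOLLOW(F) on { 'd' }

Nullable non-terminals: F, Y.

F: nullable alternative(s) F → ε; FOLLOW(F) = { 'd' }
  F → ε: FIRST \ {ε} = { } — this is the only nullable alternative, skip
  F → d: FIRST \ {ε} = { 'd' } — overlaps FOLLOW(F) on { 'd' }: CONFLICT

Y: nullable alternative(s) Y → ε; FOLLOW(Y) = { $ }
  Y → ε: FIRST \ {ε} = { } — this is the only nullable alternative, skip
  Y → d (: FIRST \ {ε} = { 'd' } — disjoint from FOLLOW(Y)

A, D have no nullable alternative, so no FIRST/FOLLOW check is needed there.

So the grammar has 1 FIRST/FOLLOW conflict (marked CONFLICT above).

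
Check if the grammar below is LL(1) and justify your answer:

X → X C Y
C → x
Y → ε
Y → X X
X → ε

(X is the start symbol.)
A grammar is LL(1) if for each non-terminal N with multiple productions, the predict sets of those productions are pairwise disjoint, where PREDICT(N → α) = (FIRST(α) \ {ε}) ∪ (FOLLOW(N) if α ⇒* ε).

Relevant sets:
  FIRST(X) = { 'x', ε }
  FIRST(C) = { 'x' }
  FOLLOW(X) = { $, 'x' }
  FOLLOW(Y) = { $, 'x' }

For X:
  PREDICT(X → X C Y) = { 'x' }
  PREDICT(X → ε) = { $, 'x' }
For Y:
  PREDICT(Y → ε) = { $, 'x' }
  PREDICT(Y → X X) = { $, 'x' }
C has a single production, so nothing to check there.

Conflict found: Predict set conflict for X: { 'x' }
The grammar is NOT LL(1).

Answer: No. Predict set conflict for X: { 'x' }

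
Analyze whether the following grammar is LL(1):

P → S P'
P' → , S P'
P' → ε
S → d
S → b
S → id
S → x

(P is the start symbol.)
Yes, the grammar is LL(1).

A grammar is LL(1) if for each non-terminal N with multiple productions, the predict sets of those productions are pairwise disjoint, where PREDICT(N → α) = (FIRST(α) \ {ε}) ∪ (FOLLOW(N) if α ⇒* ε).

Relevant sets:
  FOLLOW(P') = { $ }

For P':
  PREDICT(P' → ',' S P') = { ',' }
  PREDICT(P' → ε) = { $ }
For S:
  PREDICT(S → d) = { 'd' }
  PREDICT(S → b) = { 'b' }
  PREDICT(S → id) = { 'id' }
  PREDICT(S → x) = { 'x' }
P has a single production, so nothing to check there.

All predict sets are disjoint. The grammar IS LL(1).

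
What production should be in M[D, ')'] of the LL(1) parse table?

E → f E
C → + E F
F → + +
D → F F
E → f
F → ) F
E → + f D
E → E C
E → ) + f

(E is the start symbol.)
To find M[D, ')'], we find productions for D where ')' is in the predict set (PREDICT(N → α) = (FIRST(α) \ {ε}) ∪ (FOLLOW(N) if α ⇒* ε)).

Relevant sets:
  FIRST(F) = { ')', '+' }

D → F F: PREDICT = { ')', '+' }
  ')' is in predict set, so this production goes in M[D, ')']

M[D, ')'] = D → F F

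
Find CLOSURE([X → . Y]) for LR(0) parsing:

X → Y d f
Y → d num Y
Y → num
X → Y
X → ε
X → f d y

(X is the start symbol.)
To compute CLOSURE, for each item [A → α.Bβ] where B is a non-terminal, add [B → .γ] for all productions B → γ; repeat for the newly added items until nothing changes.

Start with: [X → . Y]
  [X → . Y] has the dot before Y: add [Y → . d num Y], [Y → . num]
No further items can be added.

CLOSURE = { [X → . Y], [Y → . d num Y], [Y → . num] }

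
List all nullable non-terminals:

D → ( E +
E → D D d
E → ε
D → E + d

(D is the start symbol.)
{ 'E' }

A non-terminal is nullable if it can derive ε (the empty string): either it has an ε-production, or it has a production whose right-hand side consists entirely of nullable non-terminals.

ε-productions: E → ε
So E is immediately nullable.
No further non-terminal can be added: every production for the remaining non-terminals contains a terminal or a non-nullable non-terminal.
Nullable = { 'E' }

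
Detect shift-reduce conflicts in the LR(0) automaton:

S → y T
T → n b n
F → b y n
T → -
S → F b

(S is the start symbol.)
A shift-reduce conflict occurs when an LR(0) state has both:
  - a complete (reduce) item [A → α .] (dot at the end), and
  - a shift item [B → β . c γ] (dot before a terminal).

Augment with S' → S and build the canonical LR(0) collection (I0 = CLOSURE({[S' → . S]}), then GOTO on every symbol after a dot until no new states appear). It has 13 states:
  I0: { [F → . b y n], [S → . F b], [S → . y T], [S' → . S] }  — shift
  I1: { [S → F . b] }  — shift
  I2: { [S' → S .] }  — accept
  I3: { [F → b . y n] }  — shift
  I4: { [S → y . T], [T → . -], [T → . n b n] }  — shift
  I5: { [T → - .] }  — reduce
  I6: { [S → y T .] }  — reduce
  I7: { [T → n . b n] }  — shift
  I8: { [T → n b . n] }  — shift
  I9: { [T → n b n .] }  — reduce
  I10: { [F → b y . n] }  — shift
  I11: { [F → b y n .] }  — reduce
  I12: { [S → F b .] }  — reduce

No state contains both a complete item and a shift item.

Answer: No shift-reduce conflicts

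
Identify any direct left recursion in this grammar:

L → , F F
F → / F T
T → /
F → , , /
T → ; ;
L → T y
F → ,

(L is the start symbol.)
No direct left recursion

L → , F F: starts with ','
F → / F T: starts with '/'
T → /: starts with '/'
F → , , /: starts with ','
T → ; ;: starts with ';'
L → T y: starts with T
F → ,: starts with ','

No direct left recursion found.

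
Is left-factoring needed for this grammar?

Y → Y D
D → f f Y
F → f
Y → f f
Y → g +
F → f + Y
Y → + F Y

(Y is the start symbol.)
Yes, F has productions with common prefix 'f'

Left-factoring is needed when two productions for the same non-terminal
share a common prefix on the right-hand side.

Productions for Y:
  Y → Y D
  Y → f f
  Y → g +
  Y → + F Y
Productions for F:
  F → f
  F → f + Y

Found common prefix 'f' in productions for F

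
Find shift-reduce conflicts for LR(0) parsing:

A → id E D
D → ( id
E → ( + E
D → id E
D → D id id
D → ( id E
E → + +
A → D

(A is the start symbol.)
Yes — I3: [A → D .] vs [D → D . id id]; I7: [D → id E .] vs [D → . ( id]; I8: [A → id E D .] vs [D → D . id id]; I16: [D → ( id .] vs [E → . ( + E]

A shift-reduce conflict occurs when an LR(0) state has both:
  - a complete (reduce) item [A → α .] (dot at the end), and
  - a shift item [B → β . c γ] (dot before a terminal).

Augment with A' → A and build the canonical LR(0) collection (I0 = CLOSURE({[A' → . A]}), then GOTO on every symbol after a dot until no new states appear). It has 18 states:
  I0: { [A → . D], [A → . id E D], [A' → . A], [D → . ( id E], [D → . ( id], [D → . D id id], [D → . id E] }  — shift
  I1: { [D → ( . id E], [D → ( . id] }  — shift
  I2: { [A' → A .] }  — accept
  I3: { [A → D .], [D → D . id id] }  — shift, reduce
  I4: { [A → id . E D], [D → id . E], [E → . ( + E], [E → . + +] }  — shift
  I5: { [E → ( . + E] }  — shift
  I6: { [E → + . +] }  — shift
  I7: { [A → id E . D], [D → . ( id E], [D → . ( id], [D → . D id id], [D → . id E], [D → id E .] }  — shift, reduce
  I8: { [A → id E D .], [D → D . id id] }  — shift, reduce
  I9: { [D → id . E], [E → . ( + E], [E → . + +] }  — shift
  I10: { [D → id E .] }  — reduce
  I11: { [D → D id . id] }  — shift
  I12: { [D → D id id .] }  — reduce
  I13: { [E → + + .] }  — reduce
  I14: { [E → ( + . E], [E → . ( + E], [E → . + +] }  — shift
  I15: { [E → ( + E .] }  — reduce
  I16: { [D → ( id . E], [D → ( id .], [E → . ( + E], [E → . + +] }  — shift, reduce
  I17: { [D → ( id E .] }  — reduce

I3 contains reduce item [A → D .] and shift item [D → D . id id] — shift-reduce conflict.
I7 contains reduce item [D → id E .] and shift items [D → . ( id], [D → . ( id E], [D → . id E] — shift-reduce conflict.
I8 contains reduce item [A → id E D .] and shift item [D → D . id id] — shift-reduce conflict.
I16 contains reduce item [D → ( id .] and shift items [E → . ( + E], [E → . + +] — shift-reduce conflict.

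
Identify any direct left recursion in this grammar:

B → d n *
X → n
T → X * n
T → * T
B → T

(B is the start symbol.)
No direct left recursion

B → d n *: starts with d
X → n: starts with n
T → X * n: starts with X
T → * T: starts with '*'
B → T: starts with T

No direct left recursion found.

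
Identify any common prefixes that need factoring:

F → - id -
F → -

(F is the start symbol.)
Yes, F has productions with common prefix '-'

Left-factoring is needed when two productions for the same non-terminal
share a common prefix on the right-hand side.

Productions for F:
  F → - id -
  F → -

Found common prefix '-' in productions for F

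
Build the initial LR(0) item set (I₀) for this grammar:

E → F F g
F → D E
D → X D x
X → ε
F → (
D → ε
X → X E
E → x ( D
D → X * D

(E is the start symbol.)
First, augment the grammar with E' → E
I₀ = CLOSURE({ [E' → . E] }):
  [E' → . E] has the dot before E: add [E → . F F g], [E → . x ( D]
  [E → . F F g] has the dot before F: add [F → . D E], [F → . (]
  [F → . D E] has the dot before D: add [D → . X D x], [D → .], [D → . X * D]
  [D → . X D x] has the dot before X: add [X → .], [X → . X E]
No further items can be added.

I₀ = { [D → . X * D], [D → . X D x], [D → .], [E → . F F g], [E → . x ( D], [E' → . E], [F → . (], [F → . D E], [X → . X E], [X → .] }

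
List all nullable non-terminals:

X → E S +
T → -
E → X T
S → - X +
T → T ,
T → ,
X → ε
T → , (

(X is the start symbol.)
A non-terminal is nullable if it can derive ε (the empty string): either it has an ε-production, or it has a production whose right-hand side consists entirely of nullable non-terminals.

ε-productions: X → ε
So X is immediately nullable.
No further non-terminal can be added: every production for the remaining non-terminals contains a terminal or a non-nullable non-terminal.
Nullable = { 'X' }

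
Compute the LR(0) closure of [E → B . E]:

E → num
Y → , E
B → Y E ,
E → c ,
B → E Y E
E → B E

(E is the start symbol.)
{ [B → . E Y E], [B → . Y E ,], [E → . B E], [E → . c ,], [E → . num], [E → B . E], [Y → . , E] }

Start with: [E → B . E]
  [E → B . E] has the dot before E: add [E → . num], [E → . c ,], [E → . B E]
  [E → . B E] has the dot before B: add [B → . Y E ,], [B → . E Y E]
  [B → . Y E ,] has the dot before Y: add [Y → . , E]
No further items can be added.

CLOSURE = { [B → . E Y E], [B → . Y E ,], [E → . B E], [E → . c ,], [E → . num], [E → B . E], [Y → . , E] }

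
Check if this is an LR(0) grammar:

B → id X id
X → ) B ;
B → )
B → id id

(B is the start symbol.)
A grammar is LR(0) if no state in the canonical LR(0) collection has:
  - both a shift item (dot before a terminal) and a complete item (shift-reduce conflict), or
  - two or more complete items (reduce-reduce conflict; the accept item [B' → B .] counts as a complete item here).

Augment with B' → B and build the canonical LR(0) collection (I0 = CLOSURE({[B' → . B]}), then GOTO on every symbol after a dot until no new states appear). It has 10 states:
  I0: { [B → . )], [B → . id X id], [B → . id id], [B' → . B] }  — shift
  I1: { [B → ) .] }  — reduce
  I2: { [B' → B .] }  — accept
  I3: { [B → id . X id], [B → id . id], [X → . ) B ;] }  — shift
  I4: { [B → . )], [B → . id X id], [B → . id id], [X → ) . B ;] }  — shift
  I5: { [B → id X . id] }  — shift
  I6: { [B → id id .] }  — reduce
  I7: { [B → id X id .] }  — reduce
  I8: { [X → ) B . ;] }  — shift
  I9: { [X → ) B ; .] }  — reduce

Every state is either a pure shift/goto state or contains exactly one complete item and nothing to shift — no conflicts. The grammar is LR(0).

Answer: Yes, the grammar is LR(0)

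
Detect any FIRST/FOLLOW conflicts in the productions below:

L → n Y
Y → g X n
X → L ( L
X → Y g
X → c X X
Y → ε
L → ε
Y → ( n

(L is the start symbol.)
Yes. L → n Y with FOLLOW(L) on { 'n' }; Y → g X n with FOLLOW(Y) on { 'g' }; Y → '(' n with FOLLOW(Y) on { '(' }

A FIRST/FOLLOW conflict occurs when a non-terminal N has a nullable alternative N → β (β ⇒* ε) and another alternative N → α with FIRST(α) ∩ FOLLOW(N) ≠ ∅: on such a lookahead the parser cannot decide between expanding α and letting N vanish via β.

Nullable non-terminals: L, Y.

L: nullable alternative(s) L → ε; FOLLOW(L) = { $, '(', 'c', 'g', 'n' }
  L → n Y: FIRST \ {ε} = { 'n' } — overlaps FOLLOW(L) on { 'n' }: CONFLICT
  L → ε: FIRST \ {ε} = { } — this is the only nullable alternative, skip

Y: nullable alternative(s) Y → ε; FOLLOW(Y) = { $, '(', 'c', 'g', 'n' }
  Y → g X n: FIRST \ {ε} = { 'g' } — overlaps FOLLOW(Y) on { 'g' }: CONFLICT
  Y → ε: FIRST \ {ε} = { } — this is the only nullable alternative, skip
  Y → ( n: FIRST \ {ε} = { '(' } — overlaps FOLLOW(Y) on { '(' }: CONFLICT

X has no nullable alternative, so no FIRST/FOLLOW check is needed there.

So the grammar has 3 FIRST/FOLLOW conflicts (marked CONFLICT above).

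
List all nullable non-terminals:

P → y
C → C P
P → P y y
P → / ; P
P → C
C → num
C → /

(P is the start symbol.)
None

A non-terminal is nullable if it can derive ε (the empty string): either it has an ε-production, or it has a production whose right-hand side consists entirely of nullable non-terminals.

There are no ε-productions, so no non-terminal can derive ε.
No non-terminals are nullable.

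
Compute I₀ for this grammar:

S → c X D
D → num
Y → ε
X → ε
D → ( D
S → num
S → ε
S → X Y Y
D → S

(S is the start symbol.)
First, augment the grammar with S' → S
I₀ = CLOSURE({ [S' → . S] }):
  [S' → . S] has the dot before S: add [S → . c X D], [S → . num], [S → .], [S → . X Y Y]
  [S → . X Y Y] has the dot before X: add [X → .]
No further items can be added.

I₀ = { [S → . X Y Y], [S → . c X D], [S → . num], [S → .], [S' → . S], [X → .] }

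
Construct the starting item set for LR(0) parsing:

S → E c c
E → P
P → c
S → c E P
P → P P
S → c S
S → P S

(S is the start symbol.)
{ [E → . P], [P → . P P], [P → . c], [S → . E c c], [S → . P S], [S → . c E P], [S → . c S], [S' → . S] }

First, augment the grammar with S' → S
I₀ = CLOSURE({ [S' → . S] }):
  [S' → . S] has the dot before S: add [S → . E c c], [S → . c E P], [S → . c S], [S → . P S]
  [S → . E c c] has the dot before E: add [E → . P]
  [S → . P S] has the dot before P: add [P → . c], [P → . P P]
No further items can be added.

I₀ = { [E → . P], [P → . P P], [P → . c], [S → . E c c], [S → . P S], [S → . c E P], [S → . c S], [S' → . S] }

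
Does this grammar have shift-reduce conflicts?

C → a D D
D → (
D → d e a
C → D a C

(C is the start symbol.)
No shift-reduce conflicts

A shift-reduce conflict occurs when an LR(0) state has both:
  - a complete (reduce) item [A → α .] (dot at the end), and
  - a shift item [B → β . c γ] (dot before a terminal).

Augment with C' → C and build the canonical LR(0) collection (I0 = CLOSURE({[C' → . C]}), then GOTO on every symbol after a dot until no new states appear). It has 12 states:
  I0: { [C → . D a C], [C → . a D D], [C' → . C], [D → . (], [D → . d e a] }  — shift
  I1: { [D → ( .] }  — reduce
  I2: { [C' → C .] }  — accept
  I3: { [C → D . a C] }  — shift
  I4: { [C → a . D D], [D → . (], [D → . d e a] }  — shift
  I5: { [D → d . e a] }  — shift
  I6: { [D → d e . a] }  — shift
  I7: { [D → d e a .] }  — reduce
  I8: { [C → a D . D], [D → . (], [D → . d e a] }  — shift
  I9: { [C → a D D .] }  — reduce
  I10: { [C → . D a C], [C → . a D D], [C → D a . C], [D → . (], [D → . d e a] }  — shift
  I11: { [C → D a C .] }  — reduce

No state contains both a complete item and a shift item.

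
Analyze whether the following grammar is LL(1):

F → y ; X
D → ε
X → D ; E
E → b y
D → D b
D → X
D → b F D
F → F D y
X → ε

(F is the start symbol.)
A grammar is LL(1) if for each non-terminal N with multiple productions, the predict sets of those productions are pairwise disjoint, where PREDICT(N → α) = (FIRST(α) \ {ε}) ∪ (FOLLOW(N) if α ⇒* ε).

Relevant sets:
  FIRST(F) = { 'y' }
  FIRST(D) = { ';', 'b', ε }
  FIRST(X) = { ';', 'b', ε }
  FOLLOW(D) = { ';', 'b', 'y' }
  FOLLOW(X) = { $, ';', 'b', 'y' }

For F:
  PREDICT(F → y ';' X) = { 'y' }
  PREDICT(F → F D y) = { 'y' }
For D:
  PREDICT(D → ε) = { ';', 'b', 'y' }
  PREDICT(D → D b) = { ';', 'b' }
  PREDICT(D → X) = { ';', 'b', 'y' }
  PREDICT(D → b F D) = { 'b' }
For X:
  PREDICT(X → D ';' E) = { ';', 'b' }
  PREDICT(X → ε) = { $, ';', 'b', 'y' }
E has a single production, so nothing to check there.

Conflict found: Predict set conflict for F: { 'y' }
The grammar is NOT LL(1).

Answer: No. Predict set conflict for F: { 'y' }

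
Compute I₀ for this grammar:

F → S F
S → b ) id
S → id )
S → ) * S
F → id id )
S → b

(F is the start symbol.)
{ [F → . S F], [F → . id id )], [F' → . F], [S → . ) * S], [S → . b ) id], [S → . b], [S → . id )] }

First, augment the grammar with F' → F
I₀ = CLOSURE({ [F' → . F] }):
  [F' → . F] has the dot before F: add [F → . S F], [F → . id id )]
  [F → . S F] has the dot before S: add [S → . b ) id], [S → . id )], [S → . ) * S], [S → . b]
No further items can be added.

I₀ = { [F → . S F], [F → . id id )], [F' → . F], [S → . ) * S], [S → . b ) id], [S → . b], [S → . id )] }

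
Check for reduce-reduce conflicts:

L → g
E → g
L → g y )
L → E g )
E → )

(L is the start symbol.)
Yes — I4: [E → g .] vs [L → g .]

A reduce-reduce conflict occurs when an LR(0) state has two complete items [A → α .] and [B → β .] — both call for a reduction, and with no lookahead the parser cannot choose between them.

Augment with L' → L and build the canonical LR(0) collection (I0 = CLOSURE({[L' → . L]}), then GOTO on every symbol after a dot until no new states appear). It has 9 states:
  I0: { [E → . )], [E → . g], [L → . E g )], [L → . g y )], [L → . g], [L' → . L] }  — shift
  I1: { [E → ) .] }  — reduce
  I2: { [L → E . g )] }  — shift
  I3: { [L' → L .] }  — accept
  I4: { [E → g .], [L → g . y )], [L → g .] }  — shift, 2 reduces
  I5: { [L → g y . )] }  — shift
  I6: { [L → g y ) .] }  — reduce
  I7: { [L → E g . )] }  — shift
  I8: { [L → E g ) .] }  — reduce

I4 contains complete items [E → g .], [L → g .] — reduce-reduce conflict.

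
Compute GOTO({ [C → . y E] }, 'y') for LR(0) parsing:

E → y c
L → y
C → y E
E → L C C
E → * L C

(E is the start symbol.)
GOTO(I, 'y') = CLOSURE({ [A → αX.β] : [A → α.Xβ] ∈ I, X = 'y' })

Items with dot before 'y', with the dot advanced:
  [C → . y E] → [C → y . E]
Closure of the advanced items:
  [C → y . E] has the dot before E: add [E → . y c], [E → . L C C], [E → . * L C]
  [E → . L C C] has the dot before L: add [L → . y]

GOTO = { [C → y . E], [E → . * L C], [E → . L C C], [E → . y c], [L → . y] }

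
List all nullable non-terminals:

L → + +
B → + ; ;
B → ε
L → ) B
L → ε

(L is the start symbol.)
ε-productions: B → ε, L → ε
So B, L are immediately nullable.
Every non-terminal is now nullable.
Nullable = { 'B', 'L' }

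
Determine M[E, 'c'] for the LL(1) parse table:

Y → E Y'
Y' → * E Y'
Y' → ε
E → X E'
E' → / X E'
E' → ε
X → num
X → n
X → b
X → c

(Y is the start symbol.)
E → X E'

To find M[E, 'c'], we find productions for E where 'c' is in the predict set (PREDICT(N → α) = (FIRST(α) \ {ε}) ∪ (FOLLOW(N) if α ⇒* ε)).

Relevant sets:
  FIRST(X) = { 'b', 'c', 'n', 'num' }

E → X E': PREDICT = { 'b', 'c', 'n', 'num' }
  'c' is in predict set, so this production goes in M[E, 'c']

M[E, 'c'] = E → X E'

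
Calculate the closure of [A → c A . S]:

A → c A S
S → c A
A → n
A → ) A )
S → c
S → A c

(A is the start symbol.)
To compute CLOSURE, for each item [A → α.Bβ] where B is a non-terminal, add [B → .γ] for all productions B → γ; repeat for the newly added items until nothing changes.

Start with: [A → c A . S]
  [A → c A . S] has the dot before S: add [S → . c A], [S → . c], [S → . A c]
  [S → . A c] has the dot before A: add [A → . c A S], [A → . n], [A → . ) A )]
No further items can be added.

CLOSURE = { [A → . ) A )], [A → . c A S], [A → . n], [A → c A . S], [S → . A c], [S → . c A], [S → . c] }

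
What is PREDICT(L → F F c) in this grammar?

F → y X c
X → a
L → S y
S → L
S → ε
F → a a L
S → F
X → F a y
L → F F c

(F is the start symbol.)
{ 'a', 'y' }

PREDICT(L → F F c) = (FIRST(RHS) \ {ε}) ∪ (FOLLOW(L) if ε ∈ FIRST(RHS), i.e. RHS ⇒* ε)
FIRST(F) = { 'a', 'y' }
FIRST(F F c) = { 'a', 'y' }
ε ∉ FIRST(F F c), so FOLLOW(L) is not added.
PREDICT(L → F F c) = { 'a', 'y' }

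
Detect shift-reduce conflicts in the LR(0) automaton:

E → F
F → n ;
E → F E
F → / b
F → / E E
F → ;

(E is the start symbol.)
Yes — I4: [E → F .] vs [F → . / E E]

A shift-reduce conflict occurs when an LR(0) state has both:
  - a complete (reduce) item [A → α .] (dot at the end), and
  - a shift item [B → β . c γ] (dot before a terminal).

Augment with E' → E and build the canonical LR(0) collection (I0 = CLOSURE({[E' → . E]}), then GOTO on every symbol after a dot until no new states appear). It has 11 states:
  I0: { [E → . F E], [E → . F], [E' → . E], [F → . / E E], [F → . / b], [F → . ;], [F → . n ;] }  — shift
  I1: { [E → . F E], [E → . F], [F → . / E E], [F → . / b], [F → . ;], [F → . n ;], [F → / . E E], [F → / . b] }  — shift
  I2: { [F → ; .] }  — reduce
  I3: { [E' → E .] }  — accept
  I4: { [E → . F E], [E → . F], [E → F . E], [E → F .], [F → . / E E], [F → . / b], [F → . ;], [F → . n ;] }  — shift, reduce
  I5: { [F → n . ;] }  — shift
  I6: { [F → n ; .] }  — reduce
  I7: { [E → F E .] }  — reduce
  I8: { [E → . F E], [E → . F], [F → . / E E], [F → . / b], [F → . ;], [F → . n ;], [F → / E . E] }  — shift
  I9: { [F → / b .] }  — reduce
  I10: { [F → / E E .] }  — reduce

I4 contains reduce item [E → F .] and shift items [F → . / E E], [F → . / b], [F → . ;], [F → . n ;] — shift-reduce conflict.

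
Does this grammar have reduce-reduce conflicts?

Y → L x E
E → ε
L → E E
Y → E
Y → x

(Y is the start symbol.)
A reduce-reduce conflict occurs when an LR(0) state has two complete items [A → α .] and [B → β .] — both call for a reduction, and with no lookahead the parser cannot choose between them.

Augment with Y' → Y and build the canonical LR(0) collection (I0 = CLOSURE({[Y' → . Y]}), then GOTO on every symbol after a dot until no new states appear). It has 8 states:
  I0: { [E → .], [L → . E E], [Y → . E], [Y → . L x E], [Y → . x], [Y' → . Y] }  — shift, reduce
  I1: { [E → .], [L → E . E], [Y → E .] }  — 2 reduces
  I2: { [Y → L . x E] }  — shift
  I3: { [Y' → Y .] }  — accept
  I4: { [Y → x .] }  — reduce
  I5: { [E → .], [Y → L x . E] }  — reduce
  I6: { [Y → L x E .] }  — reduce
  I7: { [L → E E .] }  — reduce

I1 contains complete items [E → .], [Y → E .] — reduce-reduce conflict.

Answer: Yes — I1: [E → .] vs [Y → E .]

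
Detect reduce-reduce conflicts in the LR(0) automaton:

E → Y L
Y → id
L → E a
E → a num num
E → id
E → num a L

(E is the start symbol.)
Yes — I4: [E → id .] vs [Y → id .]

A reduce-reduce conflict occurs when an LR(0) state has two complete items [A → α .] and [B → β .] — both call for a reduction, and with no lookahead the parser cannot choose between them.

Augment with E' → E and build the canonical LR(0) collection (I0 = CLOSURE({[E' → . E]}), then GOTO on every symbol after a dot until no new states appear). It has 13 states:
  I0: { [E → . Y L], [E → . a num num], [E → . id], [E → . num a L], [E' → . E], [Y → . id] }  — shift
  I1: { [E' → E .] }  — accept
  I2: { [E → . Y L], [E → . a num num], [E → . id], [E → . num a L], [E → Y . L], [L → . E a], [Y → . id] }  — shift
  I3: { [E → a . num num] }  — shift
  I4: { [E → id .], [Y → id .] }  — 2 reduces
  I5: { [E → num . a L] }  — shift
  I6: { [E → . Y L], [E → . a num num], [E → . id], [E → . num a L], [E → num a . L], [L → . E a], [Y → . id] }  — shift
  I7: { [L → E . a] }  — shift
  I8: { [E → num a L .] }  — reduce
  I9: { [L → E a .] }  — reduce
  I10: { [E → a num . num] }  — shift
  I11: { [E → a num num .] }  — reduce
  I12: { [E → Y L .] }  — reduce

I4 contains complete items [E → id .], [Y → id .] — reduce-reduce conflict.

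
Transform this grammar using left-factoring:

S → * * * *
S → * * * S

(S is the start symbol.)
Left-factoring transforms A → αβ₁ | αβ₂ into A → αA' and A' → β₁ | β₂
(α is the longest common prefix among the alternatives). Repeat until
no nonterminal has two alternatives with a common prefix.

Round 1: S has alternatives sharing prefix '* * *'. Introduce S': S → * * * S'
  Add: S' → *
  Add: S' → S

No remaining common prefixes — done.

Resulting grammar:
S → * * * S'
S' → *
S' → S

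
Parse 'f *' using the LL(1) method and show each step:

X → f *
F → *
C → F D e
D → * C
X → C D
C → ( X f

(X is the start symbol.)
Stack is shown with the top on the left.

Stack  Input  Action
--------------------
X $    f * $  output X → f *
f * $  f * $  match 'f'
* $    * $    match '*'
$      $      accept

The string is accepted.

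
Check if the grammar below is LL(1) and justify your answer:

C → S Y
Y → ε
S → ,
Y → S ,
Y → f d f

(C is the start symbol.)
Yes, the grammar is LL(1).

A grammar is LL(1) if for each non-terminal N with multiple productions, the predict sets of those productions are pairwise disjoint, where PREDICT(N → α) = (FIRST(α) \ {ε}) ∪ (FOLLOW(N) if α ⇒* ε).

Relevant sets:
  FIRST(S) = { ',' }
  FOLLOW(Y) = { $ }

For Y:
  PREDICT(Y → ε) = { $ }
  PREDICT(Y → S ',') = { ',' }
  PREDICT(Y → f d f) = { 'f' }
C, S have a single production, so nothing to check there.

All predict sets are disjoint. The grammar IS LL(1).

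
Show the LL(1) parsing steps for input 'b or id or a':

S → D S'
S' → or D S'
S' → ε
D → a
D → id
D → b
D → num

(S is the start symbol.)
Stack is shown with the top on the left.

Stack      Input           Action
---------------------------------
S $        b or id or a $  output S → D S'
D S' $     b or id or a $  output D → b
b S' $     b or id or a $  match 'b'
S' $       or id or a $    output S' → or D S'
or D S' $  or id or a $    match 'or'
D S' $     id or a $       output D → id
id S' $    id or a $       match 'id'
S' $       or a $          output S' → or D S'
or D S' $  or a $          match 'or'
D S' $     a $             output D → a
a S' $     a $             match 'a'
S' $       $               output S' → ε
$          $               accept

The string is accepted.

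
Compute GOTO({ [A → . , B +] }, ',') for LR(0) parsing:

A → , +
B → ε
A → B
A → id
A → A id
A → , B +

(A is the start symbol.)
GOTO(I, ',') = CLOSURE({ [A → αX.β] : [A → α.Xβ] ∈ I, X = ',' })

Items with dot before ',', with the dot advanced:
  [A → . , B +] → [A → , . B +]
Closure of the advanced items:
  [A → , . B +] has the dot before B: add [B → .]

GOTO = { [A → , . B +], [B → .] }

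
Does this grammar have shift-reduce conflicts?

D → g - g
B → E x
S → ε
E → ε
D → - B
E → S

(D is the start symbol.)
Augment with D' → D and build the canonical LR(0) collection (I0 = CLOSURE({[D' → . D]}), then GOTO on every symbol after a dot until no new states appear). It has 10 states:
  I0: { [D → . - B], [D → . g - g], [D' → . D] }  — shift
  I1: { [B → . E x], [D → - . B], [E → . S], [E → .], [S → .] }  — 2 reduces
  I2: { [D' → D .] }  — accept
  I3: { [D → g . - g] }  — shift
  I4: { [D → g - . g] }  — shift
  I5: { [D → g - g .] }  — reduce
  I6: { [D → - B .] }  — reduce
  I7: { [B → E . x] }  — shift
  I8: { [E → S .] }  — reduce
  I9: { [B → E x .] }  — reduce

No state contains both a complete item and a shift item.

Answer: No shift-reduce conflicts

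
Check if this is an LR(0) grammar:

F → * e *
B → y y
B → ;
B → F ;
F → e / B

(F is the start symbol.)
Yes, the grammar is LR(0)

Augment with F' → F and build the canonical LR(0) collection (I0 = CLOSURE({[F' → . F]}), then GOTO on every symbol after a dot until no new states appear). It has 13 states:
  I0: { [F → . * e *], [F → . e / B], [F' → . F] }  — shift
  I1: { [F → * . e *] }  — shift
  I2: { [F' → F .] }  — accept
  I3: { [F → e . / B] }  — shift
  I4: { [B → . ;], [B → . F ;], [B → . y y], [F → . * e *], [F → . e / B], [F → e / . B] }  — shift
  I5: { [B → ; .] }  — reduce
  I6: { [F → e / B .] }  — reduce
  I7: { [B → F . ;] }  — shift
  I8: { [B → y . y] }  — shift
  I9: { [B → y y .] }  — reduce
  I10: { [B → F ; .] }  — reduce
  I11: { [F → * e . *] }  — shift
  I12: { [F → * e * .] }  — reduce

Every state is either a pure shift/goto state or contains exactly one complete item and nothing to shift — no conflicts. The grammar is LR(0).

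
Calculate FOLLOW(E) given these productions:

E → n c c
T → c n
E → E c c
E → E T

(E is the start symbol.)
To compute FOLLOW(E), find every occurrence of E on a right-hand side N → α E β: add FIRST(β) \ {ε}, and if β is empty or nullable also add FOLLOW(N). Iterate to a fixed point.

E is the start symbol, so $ ∈ FOLLOW(E).
In E → E c c: E is followed by c c, add FIRST(c c) \ {ε} = { 'c' }
In E → E T: E is followed by T, add FIRST(T) \ {ε} = { 'c' }

Taking the union: FOLLOW(E) = { $, 'c' }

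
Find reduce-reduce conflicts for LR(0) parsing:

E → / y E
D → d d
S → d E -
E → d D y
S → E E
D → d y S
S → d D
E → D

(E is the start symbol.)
Yes — I11: [E → D .] vs [S → d D .]

A reduce-reduce conflict occurs when an LR(0) state has two complete items [A → α .] and [B → β .] — both call for a reduction, and with no lookahead the parser cannot choose between them.

Augment with E' → E and build the canonical LR(0) collection (I0 = CLOSURE({[E' → . E]}), then GOTO on every symbol after a dot until no new states appear). It has 20 states:
  I0: { [D → . d d], [D → . d y S], [E → . / y E], [E → . D], [E → . d D y], [E' → . E] }  — shift
  I1: { [E → / . y E] }  — shift
  I2: { [E → D .] }  — reduce
  I3: { [E' → E .] }  — accept
  I4: { [D → . d d], [D → . d y S], [D → d . d], [D → d . y S], [E → d . D y] }  — shift
  I5: { [E → d D . y] }  — shift
  I6: { [D → d . d], [D → d . y S], [D → d d .] }  — shift, reduce
  I7: { [D → . d d], [D → . d y S], [D → d y . S], [E → . / y E], [E → . D], [E → . d D y], [S → . E E], [S → . d D], [S → . d E -] }  — shift
  I8: { [D → . d d], [D → . d y S], [E → . / y E], [E → . D], [E → . d D y], [S → E . E] }  — shift
  I9: { [D → d y S .] }  — reduce
  I10: { [D → . d d], [D → . d y S], [D → d . d], [D → d . y S], [E → . / y E], [E → . D], [E → . d D y], [E → d . D y], [S → d . D], [S → d . E -] }  — shift
  I11: { [E → D .], [E → d D . y], [S → d D .] }  — shift, 2 reduces
  I12: { [S → d E . -] }  — shift
  I13: { [D → . d d], [D → . d y S], [D → d . d], [D → d . y S], [D → d d .], [E → d . D y] }  — shift, reduce
  I14: { [S → d E - .] }  — reduce
  I15: { [E → d D y .] }  — reduce
  I16: { [S → E E .] }  — reduce
  I17: { [D → d d .] }  — reduce
  I18: { [D → . d d], [D → . d y S], [E → . / y E], [E → . D], [E → . d D y], [E → / y . E] }  — shift
  I19: { [E → / y E .] }  — reduce

I11 contains complete items [E → D .], [S → d D .] — reduce-reduce conflict.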